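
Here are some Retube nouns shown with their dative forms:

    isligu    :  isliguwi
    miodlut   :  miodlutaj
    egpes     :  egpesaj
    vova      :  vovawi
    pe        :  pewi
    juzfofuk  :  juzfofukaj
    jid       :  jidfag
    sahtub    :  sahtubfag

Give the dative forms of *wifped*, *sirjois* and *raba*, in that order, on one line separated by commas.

wifpedfag, sirjoisaj, rabawi

The pattern is voicing of the final sound: -aj when the stem ends in a voiceless consonant (*miodlut*, *egpes*, *juzfofuk*); -fag when the stem ends in a voiced consonant (*jid*, *sahtub*); -wi when the stem ends in a vowel (*isligu*, *vova*, *pe*).
*wifped*: final sound = /d/, a voiced consonant → -fag → *wifpedfag*.
*sirjois* — final sound /s/ (a voiceless consonant) → -aj → *sirjoisaj*.
*raba* — final sound /a/ (a vowel) → -wi → *rabawi*.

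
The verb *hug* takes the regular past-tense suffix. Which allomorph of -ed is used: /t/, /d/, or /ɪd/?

/d/

The stem *hug* ends in a voiced sound other than /d/.
The -ed suffix is realized as /ɪd/ after /t, d/; as /t/ after other voiceless consonants; and as /d/ after other voiced sounds.
So -ed on *hug* is pronounced /d/.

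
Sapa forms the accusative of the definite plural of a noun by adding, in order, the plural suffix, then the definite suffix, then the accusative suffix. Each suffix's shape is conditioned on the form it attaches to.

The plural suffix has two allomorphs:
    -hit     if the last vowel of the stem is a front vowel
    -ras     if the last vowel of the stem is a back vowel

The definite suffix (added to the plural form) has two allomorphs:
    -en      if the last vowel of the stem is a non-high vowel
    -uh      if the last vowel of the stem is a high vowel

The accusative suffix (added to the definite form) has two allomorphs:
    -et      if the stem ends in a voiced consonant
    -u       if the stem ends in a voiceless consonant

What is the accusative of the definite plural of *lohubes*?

*lohubes* — last vowel /e/ (a front vowel) → -hit → *lohubeshit*.
Since the last vowel of the plural form *lohubeshit* is /i/ (a high vowel), it takes -uh, giving *lohubeshituh*.
The final consonant of the definite form *lohubeshituh* is /h/, which is voiceless, so the accusative suffix is -u, giving *lohubeshituhu*.

lohubeshituhu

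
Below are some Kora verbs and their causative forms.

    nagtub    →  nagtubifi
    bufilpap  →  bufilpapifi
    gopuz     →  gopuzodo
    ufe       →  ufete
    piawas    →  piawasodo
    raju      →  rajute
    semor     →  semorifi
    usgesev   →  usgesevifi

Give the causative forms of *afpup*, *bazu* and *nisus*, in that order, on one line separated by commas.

Looking at the final sound of each stem: -odo when the stem ends in a sibilant (*gopuz*, *piawas*); -ifi when the stem ends in a non-sibilant consonant (*nagtub*, *bufilpap*, *semor*, *usgesev*); -te when the stem ends in a vowel (*ufe*, *raju*).
Since the final sound of *afpup* is /p/ (a non-sibilant consonant), it takes -ifi, giving *afpupifi*.
Since the final sound of *bazu* is /u/ (a vowel), it takes -te, giving *bazute*.
*nisus* — final sound /s/ (a sibilant) → -odo → *nisusodo*.

afpupifi, bazute, nisusodo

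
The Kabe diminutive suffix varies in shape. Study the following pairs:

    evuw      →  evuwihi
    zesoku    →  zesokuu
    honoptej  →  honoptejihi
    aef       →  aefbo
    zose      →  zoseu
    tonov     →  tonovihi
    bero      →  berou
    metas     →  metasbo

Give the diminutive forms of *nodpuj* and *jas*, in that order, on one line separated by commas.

nodpujihi, jasbo

The suffix is conditioned by the final sound: -bo when the stem ends in a voiceless consonant (*aef*, *metas*); -ihi when the stem ends in a voiced consonant (*evuw*, *honoptej*, *tonov*); -u when the stem ends in a vowel (*zesoku*, *zose*, *bero*).
Since the final sound of *nodpuj* is /j/ (a voiced consonant), it takes -ihi, giving *nodpujihi*.
Since the final sound of *jas* is /s/ (a voiceless consonant), it takes -bo, giving *jasbo*.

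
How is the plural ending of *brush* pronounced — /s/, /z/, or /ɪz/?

The stem *brush* ends in a sibilant (/s, z, ʃ, ʒ, tʃ, dʒ/).
The plural suffix surfaces as /ɪz/ after sibilants, /s/ after other voiceless consonants, and /z/ after other voiced sounds.
So the plural -s on *brush* is pronounced /ɪz/.

/ɪz/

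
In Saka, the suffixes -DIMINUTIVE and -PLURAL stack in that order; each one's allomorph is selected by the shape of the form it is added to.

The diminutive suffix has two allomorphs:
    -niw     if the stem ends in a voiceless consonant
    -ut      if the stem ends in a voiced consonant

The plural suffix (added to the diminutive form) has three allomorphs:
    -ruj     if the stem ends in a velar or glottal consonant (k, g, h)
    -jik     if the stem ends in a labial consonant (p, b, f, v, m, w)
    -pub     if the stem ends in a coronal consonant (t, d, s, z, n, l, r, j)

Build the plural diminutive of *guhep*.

*guhep* — final consonant /p/ (voiceless) → -niw → *guhepniw*.
The final consonant of the diminutive form *guhepniw* is /w/, which is labial, so the plural suffix is -jik, giving *guhepniwjik*.

guhepniwjik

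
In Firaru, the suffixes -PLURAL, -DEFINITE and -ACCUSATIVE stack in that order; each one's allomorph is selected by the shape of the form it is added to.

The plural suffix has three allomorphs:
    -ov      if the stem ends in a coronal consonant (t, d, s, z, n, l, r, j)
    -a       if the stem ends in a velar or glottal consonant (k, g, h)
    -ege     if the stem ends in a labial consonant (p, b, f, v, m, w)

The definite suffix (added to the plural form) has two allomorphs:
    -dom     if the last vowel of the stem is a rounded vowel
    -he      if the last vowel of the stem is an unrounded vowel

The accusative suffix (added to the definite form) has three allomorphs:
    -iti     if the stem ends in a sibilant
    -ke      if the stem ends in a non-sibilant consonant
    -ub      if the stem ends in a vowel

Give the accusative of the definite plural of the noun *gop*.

Since the final consonant of *gop* is /p/ (labial), it takes -ege, giving *gopege*.
The plural form *gopege*: last vowel = /e/, an unrounded vowel → -he → *gopegehe*.
The definite form *gopegehe* — final sound /e/ (a vowel) → -ub → *gopegeheub*.

gopegeheub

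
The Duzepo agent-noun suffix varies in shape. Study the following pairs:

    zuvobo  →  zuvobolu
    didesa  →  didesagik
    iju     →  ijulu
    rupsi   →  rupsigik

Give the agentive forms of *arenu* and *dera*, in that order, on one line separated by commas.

The alternation tracks the last vowel of the stem — -lu when the last vowel of the stem is a rounded vowel (*zuvobo*, *iju*); -gik when the last vowel of the stem is an unrounded vowel (*didesa*, *rupsi*).
*arenu* — last vowel /u/ (a rounded vowel) → -lu → *arenulu*.
*dera*: last vowel = /a/, an unrounded vowel → -gik → *deragik*.

arenulu, deragik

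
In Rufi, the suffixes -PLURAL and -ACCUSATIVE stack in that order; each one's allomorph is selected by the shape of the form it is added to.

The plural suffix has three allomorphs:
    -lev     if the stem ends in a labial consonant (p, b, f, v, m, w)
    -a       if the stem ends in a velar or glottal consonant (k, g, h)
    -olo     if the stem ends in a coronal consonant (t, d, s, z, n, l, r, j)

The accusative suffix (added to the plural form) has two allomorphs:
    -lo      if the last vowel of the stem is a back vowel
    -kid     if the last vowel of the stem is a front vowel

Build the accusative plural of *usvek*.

*usvek*: final consonant = /k/, velar/glottal → -a → *usveka*.
Since the last vowel of the plural form *usveka* is /a/ (a back vowel), it takes -lo, giving *usvekalo*.

usvekalo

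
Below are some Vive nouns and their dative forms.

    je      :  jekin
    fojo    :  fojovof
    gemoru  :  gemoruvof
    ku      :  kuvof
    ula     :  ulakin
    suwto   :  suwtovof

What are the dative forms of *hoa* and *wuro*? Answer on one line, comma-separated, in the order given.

The suffix is conditioned by the last vowel: -vof when the last vowel of the stem is a rounded vowel (*fojo*, *gemoru*, *ku*, *suwto*); -kin when the last vowel of the stem is an unrounded vowel (*je*, *ula*).
The last vowel of *hoa* is /a/, which is an unrounded vowel, so the suffix is -kin, giving *hoakin*.
*wuro* — last vowel /o/ (a rounded vowel) → -vof → *wurovof*.

hoakin, wurovof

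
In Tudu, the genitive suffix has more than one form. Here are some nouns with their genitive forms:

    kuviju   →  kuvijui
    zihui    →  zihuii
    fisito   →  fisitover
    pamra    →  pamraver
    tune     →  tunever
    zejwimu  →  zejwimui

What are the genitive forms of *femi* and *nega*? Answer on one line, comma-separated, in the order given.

femii, negaver

Looking at the last vowel of each stem: -i when the last vowel of the stem is a high vowel (*kuviju*, *zihui*, *zejwimu*); -ver when the last vowel of the stem is a non-high vowel (*fisito*, *pamra*, *tune*).
*femi* — last vowel /i/ (a high vowel) → -i → *femii*.
Since the last vowel of *nega* is /a/ (a non-high vowel), it takes -ver, giving *negaver*.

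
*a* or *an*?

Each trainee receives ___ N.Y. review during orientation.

The indefinite article is chosen by the initial *sound* of the following word, not its spelling.
The initialism *N.Y.* is read letter by letter; the first letter, N, is pronounced /ɛn/, which begins with a vowel sound.
So the article is *an*: Each trainee receives an N.Y. review during orientation.

an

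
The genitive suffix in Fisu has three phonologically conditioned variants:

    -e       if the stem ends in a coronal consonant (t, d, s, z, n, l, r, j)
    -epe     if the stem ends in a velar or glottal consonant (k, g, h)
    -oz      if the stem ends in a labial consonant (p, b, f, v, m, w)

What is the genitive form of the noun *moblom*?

The final consonant of *moblom* is /m/, which is labial, so the suffix is -oz, giving *moblomoz*.

moblomoz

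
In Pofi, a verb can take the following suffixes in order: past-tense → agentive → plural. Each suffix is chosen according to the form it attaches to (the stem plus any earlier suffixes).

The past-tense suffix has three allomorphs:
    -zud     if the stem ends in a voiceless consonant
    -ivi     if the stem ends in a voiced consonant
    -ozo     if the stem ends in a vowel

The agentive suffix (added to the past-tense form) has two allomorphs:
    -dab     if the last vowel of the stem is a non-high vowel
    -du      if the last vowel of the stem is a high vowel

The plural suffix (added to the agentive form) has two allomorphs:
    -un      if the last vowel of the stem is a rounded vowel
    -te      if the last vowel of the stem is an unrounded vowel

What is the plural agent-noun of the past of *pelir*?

pelirividuun

The final sound of *pelir* is /r/, which is a voiced consonant, so the past-tense suffix is -ivi, giving *pelirivi*.
Since the last vowel of the past-tense form *pelirivi* is /i/ (a high vowel), it takes -du, giving *pelirividu*.
The agentive form *pelirividu*: last vowel = /u/, a rounded vowel → -un → *pelirividuun*.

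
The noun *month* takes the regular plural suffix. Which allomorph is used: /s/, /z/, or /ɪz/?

/s/

The stem *month* ends in a voiceless non-sibilant consonant.
The plural suffix surfaces as /ɪz/ after sibilants, /s/ after other voiceless consonants, and /z/ after other voiced sounds.
So the plural -s on *month* is pronounced /s/.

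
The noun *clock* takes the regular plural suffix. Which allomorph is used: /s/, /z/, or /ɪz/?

/s/

The stem *clock* ends in a voiceless non-sibilant consonant.
The plural suffix surfaces as /ɪz/ after sibilants, /s/ after other voiceless consonants, and /z/ after other voiced sounds.
So the plural -s on *clock* is pronounced /s/.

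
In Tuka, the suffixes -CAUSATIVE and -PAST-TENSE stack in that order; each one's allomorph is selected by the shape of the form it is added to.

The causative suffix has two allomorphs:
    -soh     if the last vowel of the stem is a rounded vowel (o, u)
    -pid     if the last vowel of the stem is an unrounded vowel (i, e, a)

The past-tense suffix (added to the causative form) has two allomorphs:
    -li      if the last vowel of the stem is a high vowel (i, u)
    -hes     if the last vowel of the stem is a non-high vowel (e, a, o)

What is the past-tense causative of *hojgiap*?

hojgiappidli

Since the last vowel of *hojgiap* is /a/ (an unrounded vowel), it takes -pid, giving *hojgiappid*.
The causative form *hojgiappid*: last vowel = /i/, a high vowel → -li → *hojgiappidli*.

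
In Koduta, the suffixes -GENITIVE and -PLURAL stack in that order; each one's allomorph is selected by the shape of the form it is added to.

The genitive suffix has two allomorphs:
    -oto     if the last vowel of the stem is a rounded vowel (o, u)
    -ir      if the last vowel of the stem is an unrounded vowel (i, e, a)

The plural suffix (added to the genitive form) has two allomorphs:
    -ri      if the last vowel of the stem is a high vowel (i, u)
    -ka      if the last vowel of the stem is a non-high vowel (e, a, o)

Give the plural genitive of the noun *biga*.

*biga* — last vowel /a/ (an unrounded vowel) → -ir → *bigair*.
The last vowel of the genitive form *bigair* is /i/, which is a high vowel, so the plural suffix is -ri, giving *bigairri*.

bigairri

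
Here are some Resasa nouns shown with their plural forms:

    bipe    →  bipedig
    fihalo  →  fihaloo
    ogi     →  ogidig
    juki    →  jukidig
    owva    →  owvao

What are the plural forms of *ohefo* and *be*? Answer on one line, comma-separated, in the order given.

Looking at the last vowel of each stem: -dig when the last vowel of the stem is a front vowel (*bipe*, *ogi*, *juki*); -o when the last vowel of the stem is a back vowel (*fihalo*, *owva*).
Since the last vowel of *ohefo* is /o/ (a back vowel), it takes -o, giving *ohefoo*.
*be*: last vowel = /e/, a front vowel → -dig → *bedig*.

ohefoo, bedig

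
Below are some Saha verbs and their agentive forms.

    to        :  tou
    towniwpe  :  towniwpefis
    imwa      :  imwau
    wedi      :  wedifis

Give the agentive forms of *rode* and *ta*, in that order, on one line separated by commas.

rodefis, tau

The pattern is front/back vowel harmony: -fis when the last vowel of the stem is a front vowel (*towniwpe*, *wedi*); -u when the last vowel of the stem is a back vowel (*to*, *imwa*).
*rode* — last vowel /e/ (a front vowel) → -fis → *rodefis*.
The last vowel of *ta* is /a/, which is a back vowel, so the suffix is -u, giving *tau*.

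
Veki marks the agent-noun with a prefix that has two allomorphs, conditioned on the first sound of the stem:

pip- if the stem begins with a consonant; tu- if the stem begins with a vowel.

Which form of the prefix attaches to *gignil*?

pip-

The first sound of *gignil* is /g/, which is a consonant, so the prefix is pip-.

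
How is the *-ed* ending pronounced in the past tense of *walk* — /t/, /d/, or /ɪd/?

/t/

The stem *walk* ends in a voiceless consonant other than /t/.
The -ed suffix is realized as /ɪd/ after /t, d/; as /t/ after other voiceless consonants; and as /d/ after other voiced sounds.
So -ed on *walk* is pronounced /t/.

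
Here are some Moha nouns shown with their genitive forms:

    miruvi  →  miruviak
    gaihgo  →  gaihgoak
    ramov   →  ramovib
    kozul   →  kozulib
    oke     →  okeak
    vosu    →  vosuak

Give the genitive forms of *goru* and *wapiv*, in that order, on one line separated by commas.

goruak, wapivib

Looking at the final sound of each stem: -ib when the stem ends in a consonant (*ramov*, *kozul*); -ak when the stem ends in a vowel (*miruvi*, *gaihgo*, *oke*, *vosu*).
Since the final sound of *goru* is /u/ (a vowel), it takes -ak, giving *goruak*.
Since the final sound of *wapiv* is /v/ (a consonant), it takes -ib, giving *wapivib*.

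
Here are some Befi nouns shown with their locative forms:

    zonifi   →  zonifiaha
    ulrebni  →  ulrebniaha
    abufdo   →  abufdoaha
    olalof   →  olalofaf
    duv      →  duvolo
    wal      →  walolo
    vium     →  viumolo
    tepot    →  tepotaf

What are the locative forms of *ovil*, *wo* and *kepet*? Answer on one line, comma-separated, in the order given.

The alternation tracks the final sound of the stem — -af when the stem ends in a voiceless consonant (*olalof*, *tepot*); -olo when the stem ends in a voiced consonant (*duv*, *wal*, *vium*); -aha when the stem ends in a vowel (*zonifi*, *ulrebni*, *abufdo*).
*ovil*: final sound = /l/, a voiced consonant → -olo → *ovilolo*.
The final sound of *wo* is /o/, which is a vowel, so the suffix is -aha, giving *woaha*.
*kepet* — final sound /t/ (a voiceless consonant) → -af → *kepetaf*.

ovilolo, woaha, kepetaf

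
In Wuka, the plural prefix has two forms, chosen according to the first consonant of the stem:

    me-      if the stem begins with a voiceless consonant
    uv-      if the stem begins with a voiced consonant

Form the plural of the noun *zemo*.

Since the first consonant of *zemo* is /z/ (voiced), it takes uv-, giving *uvzemo*.

uvzemo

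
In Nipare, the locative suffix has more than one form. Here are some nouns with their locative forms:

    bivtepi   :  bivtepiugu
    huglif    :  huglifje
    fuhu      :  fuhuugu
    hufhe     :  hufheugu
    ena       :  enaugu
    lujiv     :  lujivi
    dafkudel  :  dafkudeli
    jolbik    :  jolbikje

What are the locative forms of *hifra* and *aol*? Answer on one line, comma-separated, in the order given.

hifraugu, aoli

The suffix is conditioned by the final sound: -je when the stem ends in a voiceless consonant (*huglif*, *jolbik*); -i when the stem ends in a voiced consonant (*lujiv*, *dafkudel*); -ugu when the stem ends in a vowel (*bivtepi*, *fuhu*, *hufhe*, *ena*).
Since the final sound of *hifra* is /a/ (a vowel), it takes -ugu, giving *hifraugu*.
*aol*: final sound = /l/, a voiced consonant → -i → *aoli*.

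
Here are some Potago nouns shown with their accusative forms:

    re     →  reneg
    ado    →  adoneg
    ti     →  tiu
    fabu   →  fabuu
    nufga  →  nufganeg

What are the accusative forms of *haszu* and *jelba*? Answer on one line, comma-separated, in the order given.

haszuu, jelbaneg

Looking at the last vowel of each stem: -u when the last vowel of the stem is a high vowel (*ti*, *fabu*); -neg when the last vowel of the stem is a non-high vowel (*re*, *ado*, *nufga*).
Since the last vowel of *haszu* is /u/ (a high vowel), it takes -u, giving *haszuu*.
The last vowel of *jelba* is /a/, which is a non-high vowel, so the suffix is -neg, giving *jelbaneg*.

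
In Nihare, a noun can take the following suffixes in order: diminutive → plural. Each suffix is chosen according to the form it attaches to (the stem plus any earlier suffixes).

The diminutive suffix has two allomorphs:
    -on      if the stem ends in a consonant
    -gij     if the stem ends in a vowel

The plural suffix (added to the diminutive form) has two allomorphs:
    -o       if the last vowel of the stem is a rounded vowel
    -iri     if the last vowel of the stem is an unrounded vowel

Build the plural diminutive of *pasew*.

Since the final sound of *pasew* is /w/ (a consonant), it takes -on, giving *pasewon*.
Since the last vowel of the diminutive form *pasewon* is /o/ (a rounded vowel), it takes -o, giving *pasewono*.

pasewono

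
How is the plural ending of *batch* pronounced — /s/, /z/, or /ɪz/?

The stem *batch* ends in a sibilant (/s, z, ʃ, ʒ, tʃ, dʒ/).
The plural suffix surfaces as /ɪz/ after sibilants, /s/ after other voiceless consonants, and /z/ after other voiced sounds.
So the plural -s on *batch* is pronounced /ɪz/.

/ɪz/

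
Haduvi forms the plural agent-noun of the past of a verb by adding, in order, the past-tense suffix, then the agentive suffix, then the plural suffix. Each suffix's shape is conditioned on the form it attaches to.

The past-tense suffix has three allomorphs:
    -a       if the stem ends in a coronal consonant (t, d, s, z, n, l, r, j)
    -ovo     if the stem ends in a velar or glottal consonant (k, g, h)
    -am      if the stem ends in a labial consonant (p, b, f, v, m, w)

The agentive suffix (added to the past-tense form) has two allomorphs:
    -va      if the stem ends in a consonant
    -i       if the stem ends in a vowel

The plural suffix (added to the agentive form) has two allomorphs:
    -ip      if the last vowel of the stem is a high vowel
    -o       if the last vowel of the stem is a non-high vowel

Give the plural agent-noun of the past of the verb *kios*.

*kios* — final consonant /s/ (coronal) → -a → *kiosa*.
The past-tense form *kiosa* — final sound /a/ (a vowel) → -i → *kiosai*.
The last vowel of the agentive form *kiosai* is /i/, which is a high vowel, so the plural suffix is -ip, giving *kiosaiip*.

kiosaiip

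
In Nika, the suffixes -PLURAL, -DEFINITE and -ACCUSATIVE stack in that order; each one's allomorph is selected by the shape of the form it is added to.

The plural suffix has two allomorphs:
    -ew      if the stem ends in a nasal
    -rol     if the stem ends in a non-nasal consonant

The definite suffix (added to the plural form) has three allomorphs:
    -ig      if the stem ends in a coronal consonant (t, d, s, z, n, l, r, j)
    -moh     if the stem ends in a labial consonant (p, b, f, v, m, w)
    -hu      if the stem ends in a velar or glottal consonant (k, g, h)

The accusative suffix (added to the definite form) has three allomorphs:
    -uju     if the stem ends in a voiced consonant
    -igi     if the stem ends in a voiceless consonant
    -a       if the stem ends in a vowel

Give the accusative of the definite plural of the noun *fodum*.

The final consonant of *fodum* is /m/, which is a nasal, so the plural suffix is -ew, giving *fodumew*.
The plural form *fodumew*: final consonant = /w/, labial → -moh → *fodumewmoh*.
The final sound of the definite form *fodumewmoh* is /h/, which is a voiceless consonant, so the accusative suffix is -igi, giving *fodumewmohigi*.

fodumewmohigi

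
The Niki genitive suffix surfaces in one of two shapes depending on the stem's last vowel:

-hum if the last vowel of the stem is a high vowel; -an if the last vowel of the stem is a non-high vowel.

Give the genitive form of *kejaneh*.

Since the last vowel of *kejaneh* is /e/ (a non-high vowel), it takes -an, giving *kejanehan*.

kejanehan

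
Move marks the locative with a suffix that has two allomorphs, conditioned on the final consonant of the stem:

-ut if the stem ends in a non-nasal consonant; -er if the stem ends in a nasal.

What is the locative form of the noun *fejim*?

Since the final consonant of *fejim* is /m/ (a nasal), it takes -er, giving *fejimer*.

fejimer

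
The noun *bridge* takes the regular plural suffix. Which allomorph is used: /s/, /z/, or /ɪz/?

/ɪz/

The stem *bridge* ends in a sibilant (/s, z, ʃ, ʒ, tʃ, dʒ/).
The plural suffix surfaces as /ɪz/ after sibilants, /s/ after other voiceless consonants, and /z/ after other voiced sounds.
So the plural -s on *bridge* is pronounced /ɪz/.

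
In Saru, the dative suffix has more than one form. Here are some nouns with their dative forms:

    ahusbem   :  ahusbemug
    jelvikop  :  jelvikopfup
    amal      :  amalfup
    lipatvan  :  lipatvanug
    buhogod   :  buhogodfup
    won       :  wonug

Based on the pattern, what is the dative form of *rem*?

The suffix is conditioned by the final consonant: -ug when the stem ends in a nasal (*ahusbem*, *lipatvan*, *won*); -fup when the stem ends in a non-nasal consonant (*jelvikop*, *amal*, *buhogod*).
*rem*: final consonant = /m/, a nasal → -ug → *remug*.

remug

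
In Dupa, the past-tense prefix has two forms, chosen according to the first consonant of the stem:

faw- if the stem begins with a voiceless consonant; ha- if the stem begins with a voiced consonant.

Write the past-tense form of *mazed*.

Since the first consonant of *mazed* is /m/ (voiced), it takes ha-, giving *hamazed*.

hamazed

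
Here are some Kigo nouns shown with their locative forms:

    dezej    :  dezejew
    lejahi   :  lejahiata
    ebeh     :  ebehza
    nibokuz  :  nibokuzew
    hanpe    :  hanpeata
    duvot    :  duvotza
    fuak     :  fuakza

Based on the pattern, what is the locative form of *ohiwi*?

ohiwiata

The alternation tracks the final sound of the stem — -za when the stem ends in a voiceless consonant (*ebeh*, *duvot*, *fuak*); -ew when the stem ends in a voiced consonant (*dezej*, *nibokuz*); -ata when the stem ends in a vowel (*lejahi*, *hanpe*).
Since the final sound of *ohiwi* is /i/ (a vowel), it takes -ata, giving *ohiwiata*.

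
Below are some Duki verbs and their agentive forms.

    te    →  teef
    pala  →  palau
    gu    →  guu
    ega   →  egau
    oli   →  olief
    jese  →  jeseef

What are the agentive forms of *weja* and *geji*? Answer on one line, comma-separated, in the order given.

wejau, gejief

The pattern is front/back vowel harmony: -ef when the last vowel of the stem is a front vowel (*te*, *oli*, *jese*); -u when the last vowel of the stem is a back vowel (*pala*, *gu*, *ega*).
Since the last vowel of *weja* is /a/ (a back vowel), it takes -u, giving *wejau*.
Since the last vowel of *geji* is /i/ (a front vowel), it takes -ef, giving *gejief*.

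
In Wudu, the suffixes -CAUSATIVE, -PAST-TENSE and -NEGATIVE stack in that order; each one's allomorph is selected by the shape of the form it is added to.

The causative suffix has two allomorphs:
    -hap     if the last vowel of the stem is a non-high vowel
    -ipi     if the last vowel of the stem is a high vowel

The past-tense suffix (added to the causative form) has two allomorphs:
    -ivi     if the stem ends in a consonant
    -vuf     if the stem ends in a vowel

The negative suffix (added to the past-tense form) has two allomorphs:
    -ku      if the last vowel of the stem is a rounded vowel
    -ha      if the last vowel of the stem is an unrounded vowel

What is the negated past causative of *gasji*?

Since the last vowel of *gasji* is /i/ (a high vowel), it takes -ipi, giving *gasjiipi*.
The final sound of the causative form *gasjiipi* is /i/, which is a vowel, so the past-tense suffix is -vuf, giving *gasjiipivuf*.
The past-tense form *gasjiipivuf* — last vowel /u/ (a rounded vowel) → -ku → *gasjiipivufku*.

gasjiipivufku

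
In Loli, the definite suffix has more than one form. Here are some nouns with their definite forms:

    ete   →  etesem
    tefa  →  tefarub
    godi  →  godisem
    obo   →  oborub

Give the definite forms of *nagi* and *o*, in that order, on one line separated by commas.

Looking at the last vowel of each stem: -sem when the last vowel of the stem is a front vowel (*ete*, *godi*); -rub when the last vowel of the stem is a back vowel (*tefa*, *obo*).
*nagi* — last vowel /i/ (a front vowel) → -sem → *nagisem*.
*o* — last vowel /o/ (a back vowel) → -rub → *orub*.

nagisem, orub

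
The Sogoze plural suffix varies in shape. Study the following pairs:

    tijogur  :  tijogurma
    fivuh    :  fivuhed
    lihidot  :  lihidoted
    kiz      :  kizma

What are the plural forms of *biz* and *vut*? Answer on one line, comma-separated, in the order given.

Looking at the final consonant of each stem: -ed when the stem ends in a voiceless consonant (*fivuh*, *lihidot*); -ma when the stem ends in a voiced consonant (*tijogur*, *kiz*).
The final consonant of *biz* is /z/, which is voiced, so the suffix is -ma, giving *bizma*.
*vut* — final consonant /t/ (voiceless) → -ed → *vuted*.

bizma, vuted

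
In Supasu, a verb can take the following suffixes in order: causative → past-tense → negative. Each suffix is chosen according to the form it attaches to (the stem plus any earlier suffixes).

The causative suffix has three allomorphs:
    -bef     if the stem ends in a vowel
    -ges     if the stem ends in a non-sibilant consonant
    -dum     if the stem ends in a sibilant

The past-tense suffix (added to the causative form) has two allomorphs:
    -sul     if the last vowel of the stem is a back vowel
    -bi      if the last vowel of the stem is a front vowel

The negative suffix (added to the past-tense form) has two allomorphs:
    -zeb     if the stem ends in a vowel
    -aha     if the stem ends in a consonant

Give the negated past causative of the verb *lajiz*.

*lajiz* — final sound /z/ (a sibilant) → -dum → *lajizdum*.
The causative form *lajizdum* — last vowel /u/ (a back vowel) → -sul → *lajizdumsul*.
The final sound of the past-tense form *lajizdumsul* is /l/, which is a consonant, so the negative suffix is -aha, giving *lajizdumsulaha*.

lajizdumsulaha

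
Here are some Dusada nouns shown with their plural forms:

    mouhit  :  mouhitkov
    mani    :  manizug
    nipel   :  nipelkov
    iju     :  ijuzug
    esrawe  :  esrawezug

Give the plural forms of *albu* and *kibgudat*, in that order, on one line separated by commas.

The pattern is consonant vs. vowel: -kov when the stem ends in a consonant (*mouhit*, *nipel*); -zug when the stem ends in a vowel (*mani*, *iju*, *esrawe*).
The final sound of *albu* is /u/, which is a vowel, so the suffix is -zug, giving *albuzug*.
Since the final sound of *kibgudat* is /t/ (a consonant), it takes -kov, giving *kibgudatkov*.

albuzug, kibgudatkov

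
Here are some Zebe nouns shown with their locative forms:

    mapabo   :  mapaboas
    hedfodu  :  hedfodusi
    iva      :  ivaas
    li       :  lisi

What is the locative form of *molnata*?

The alternation tracks the last vowel of the stem — -si when the last vowel of the stem is a high vowel (*hedfodu*, *li*); -as when the last vowel of the stem is a non-high vowel (*mapabo*, *iva*).
*molnata*: last vowel = /a/, a non-high vowel → -as → *molnataas*.

molnataas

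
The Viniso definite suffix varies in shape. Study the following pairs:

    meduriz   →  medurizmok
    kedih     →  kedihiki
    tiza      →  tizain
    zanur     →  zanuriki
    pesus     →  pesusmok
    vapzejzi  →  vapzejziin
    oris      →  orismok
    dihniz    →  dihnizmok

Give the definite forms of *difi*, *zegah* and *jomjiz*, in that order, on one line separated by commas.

difiin, zegahiki, jomjizmok

Looking at the final sound of each stem: -mok when the stem ends in a sibilant (*meduriz*, *pesus*, *oris*, *dihniz*); -iki when the stem ends in a non-sibilant consonant (*kedih*, *zanur*); -in when the stem ends in a vowel (*tiza*, *vapzejzi*).
*difi* — final sound /i/ (a vowel) → -in → *difiin*.
*zegah* — final sound /h/ (a non-sibilant consonant) → -iki → *zegahiki*.
*jomjiz* — final sound /z/ (a sibilant) → -mok → *jomjizmok*.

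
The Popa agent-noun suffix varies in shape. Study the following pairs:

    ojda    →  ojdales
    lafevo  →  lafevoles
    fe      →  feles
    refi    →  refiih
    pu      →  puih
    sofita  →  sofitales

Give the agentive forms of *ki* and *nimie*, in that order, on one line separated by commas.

The alternation tracks the last vowel of the stem — -ih when the last vowel of the stem is a high vowel (*refi*, *pu*); -les when the last vowel of the stem is a non-high vowel (*ojda*, *lafevo*, *fe*, *sofita*).
Since the last vowel of *ki* is /i/ (a high vowel), it takes -ih, giving *kiih*.
The last vowel of *nimie* is /e/, which is a non-high vowel, so the suffix is -les, giving *nimieles*.

kiih, nimieles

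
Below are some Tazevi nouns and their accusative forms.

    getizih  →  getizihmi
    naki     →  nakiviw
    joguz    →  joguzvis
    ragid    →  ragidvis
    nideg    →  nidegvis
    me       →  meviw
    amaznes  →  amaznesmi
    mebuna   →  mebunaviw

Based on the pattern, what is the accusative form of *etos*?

The alternation tracks the final sound of the stem — -mi when the stem ends in a voiceless consonant (*getizih*, *amaznes*); -vis when the stem ends in a voiced consonant (*joguz*, *ragid*, *nideg*); -viw when the stem ends in a vowel (*naki*, *me*, *mebuna*).
*etos*: final sound = /s/, a voiceless consonant → -mi → *etosmi*.

etosmi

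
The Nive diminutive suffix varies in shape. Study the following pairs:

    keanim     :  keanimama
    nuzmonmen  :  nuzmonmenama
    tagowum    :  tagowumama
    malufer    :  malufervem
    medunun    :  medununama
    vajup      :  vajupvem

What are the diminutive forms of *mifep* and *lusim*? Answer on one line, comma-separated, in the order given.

mifepvem, lusimama

The pattern is nasality of the final consonant: -ama when the stem ends in a nasal (*keanim*, *nuzmonmen*, *tagowum*, *medunun*); -vem when the stem ends in a non-nasal consonant (*malufer*, *vajup*).
*mifep*: final consonant = /p/, non-nasal → -vem → *mifepvem*.
*lusim* — final consonant /m/ (a nasal) → -ama → *lusimama*.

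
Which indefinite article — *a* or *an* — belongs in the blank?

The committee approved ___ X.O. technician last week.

The indefinite article is chosen by the initial *sound* of the following word, not its spelling.
The initialism *X.O.* is read letter by letter; the first letter, X, is pronounced /ɛks/, which begins with a vowel sound.
So the article is *an*: The committee approved an X.O. technician last week.

an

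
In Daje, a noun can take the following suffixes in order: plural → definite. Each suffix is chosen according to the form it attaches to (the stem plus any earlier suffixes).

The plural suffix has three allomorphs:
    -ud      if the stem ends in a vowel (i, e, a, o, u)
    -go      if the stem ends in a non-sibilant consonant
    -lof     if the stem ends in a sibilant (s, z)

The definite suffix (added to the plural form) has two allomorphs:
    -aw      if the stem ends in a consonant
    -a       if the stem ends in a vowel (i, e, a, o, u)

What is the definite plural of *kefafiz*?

Since the final sound of *kefafiz* is /z/ (a sibilant), it takes -lof, giving *kefafizlof*.
The final sound of the plural form *kefafizlof* is /f/, which is a consonant, so the definite suffix is -aw, giving *kefafizlofaw*.

kefafizlofaw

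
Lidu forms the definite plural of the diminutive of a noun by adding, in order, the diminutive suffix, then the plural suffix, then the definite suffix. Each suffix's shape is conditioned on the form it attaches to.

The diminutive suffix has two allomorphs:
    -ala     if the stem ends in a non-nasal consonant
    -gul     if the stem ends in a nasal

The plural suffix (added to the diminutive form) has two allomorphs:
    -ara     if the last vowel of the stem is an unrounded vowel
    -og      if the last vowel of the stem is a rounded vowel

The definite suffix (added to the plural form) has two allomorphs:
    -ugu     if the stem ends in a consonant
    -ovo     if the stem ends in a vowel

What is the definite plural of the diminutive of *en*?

The final consonant of *en* is /n/, which is a nasal, so the diminutive suffix is -gul, giving *engul*.
The last vowel of the diminutive form *engul* is /u/, which is a rounded vowel, so the plural suffix is -og, giving *engulog*.
The plural form *engulog*: final sound = /g/, a consonant → -ugu → *engulogugu*.

engulogugu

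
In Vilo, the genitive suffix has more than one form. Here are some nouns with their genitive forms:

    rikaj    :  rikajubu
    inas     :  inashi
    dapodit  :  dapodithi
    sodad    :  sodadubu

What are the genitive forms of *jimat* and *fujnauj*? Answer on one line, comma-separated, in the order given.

jimathi, fujnaujubu

The pattern is voicing of the final consonant: -hi when the stem ends in a voiceless consonant (*inas*, *dapodit*); -ubu when the stem ends in a voiced consonant (*rikaj*, *sodad*).
*jimat*: final consonant = /t/, voiceless → -hi → *jimathi*.
Since the final consonant of *fujnauj* is /j/ (voiced), it takes -ubu, giving *fujnaujubu*.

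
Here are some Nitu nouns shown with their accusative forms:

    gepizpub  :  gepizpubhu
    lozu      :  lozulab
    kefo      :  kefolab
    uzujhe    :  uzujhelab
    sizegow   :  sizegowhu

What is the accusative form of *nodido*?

The suffix is conditioned by the final sound: -hu when the stem ends in a consonant (*gepizpub*, *sizegow*); -lab when the stem ends in a vowel (*lozu*, *kefo*, *uzujhe*).
Since the final sound of *nodido* is /o/ (a vowel), it takes -lab, giving *nodidolab*.

nodidolab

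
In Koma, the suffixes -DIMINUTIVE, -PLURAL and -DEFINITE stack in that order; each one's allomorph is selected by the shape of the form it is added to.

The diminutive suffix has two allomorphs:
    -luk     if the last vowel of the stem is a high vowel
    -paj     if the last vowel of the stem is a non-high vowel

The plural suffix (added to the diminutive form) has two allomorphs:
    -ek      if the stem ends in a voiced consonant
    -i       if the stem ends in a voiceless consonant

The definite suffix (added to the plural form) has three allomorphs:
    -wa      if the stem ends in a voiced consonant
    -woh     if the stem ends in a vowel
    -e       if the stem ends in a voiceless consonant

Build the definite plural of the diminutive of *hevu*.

hevulukiwoh

Since the last vowel of *hevu* is /u/ (a high vowel), it takes -luk, giving *hevuluk*.
The diminutive form *hevuluk*: final consonant = /k/, voiceless → -i → *hevuluki*.
The final sound of the plural form *hevuluki* is /i/, which is a vowel, so the definite suffix is -woh, giving *hevulukiwoh*.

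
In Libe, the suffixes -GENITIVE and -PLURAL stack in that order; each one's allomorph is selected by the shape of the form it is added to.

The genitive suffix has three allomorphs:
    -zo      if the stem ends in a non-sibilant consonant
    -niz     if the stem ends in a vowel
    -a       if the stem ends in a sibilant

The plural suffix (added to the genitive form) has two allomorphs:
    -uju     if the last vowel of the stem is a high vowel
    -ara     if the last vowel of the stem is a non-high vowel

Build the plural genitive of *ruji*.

*ruji* — final sound /i/ (a vowel) → -niz → *rujiniz*.
Since the last vowel of the genitive form *rujiniz* is /i/ (a high vowel), it takes -uju, giving *rujinizuju*.

rujinizuju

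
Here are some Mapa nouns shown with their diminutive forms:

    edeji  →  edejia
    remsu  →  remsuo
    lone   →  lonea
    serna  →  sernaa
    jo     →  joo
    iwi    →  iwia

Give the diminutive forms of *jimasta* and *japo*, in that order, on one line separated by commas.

jimastaa, japoo

The suffix is conditioned by the last vowel: -o when the last vowel of the stem is a rounded vowel (*remsu*, *jo*); -a when the last vowel of the stem is an unrounded vowel (*edeji*, *lone*, *serna*, *iwi*).
*jimasta*: last vowel = /a/, an unrounded vowel → -a → *jimastaa*.
*japo*: last vowel = /o/, a rounded vowel → -o → *japoo*.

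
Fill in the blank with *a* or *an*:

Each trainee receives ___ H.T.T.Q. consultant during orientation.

The indefinite article is chosen by the initial *sound* of the following word, not its spelling.
The initialism *H.T.T.Q.* is read letter by letter; the first letter, H, is pronounced /eɪtʃ/, which begins with a vowel sound.
So the article is *an*: Each trainee receives an H.T.T.Q. consultant during orientation.

an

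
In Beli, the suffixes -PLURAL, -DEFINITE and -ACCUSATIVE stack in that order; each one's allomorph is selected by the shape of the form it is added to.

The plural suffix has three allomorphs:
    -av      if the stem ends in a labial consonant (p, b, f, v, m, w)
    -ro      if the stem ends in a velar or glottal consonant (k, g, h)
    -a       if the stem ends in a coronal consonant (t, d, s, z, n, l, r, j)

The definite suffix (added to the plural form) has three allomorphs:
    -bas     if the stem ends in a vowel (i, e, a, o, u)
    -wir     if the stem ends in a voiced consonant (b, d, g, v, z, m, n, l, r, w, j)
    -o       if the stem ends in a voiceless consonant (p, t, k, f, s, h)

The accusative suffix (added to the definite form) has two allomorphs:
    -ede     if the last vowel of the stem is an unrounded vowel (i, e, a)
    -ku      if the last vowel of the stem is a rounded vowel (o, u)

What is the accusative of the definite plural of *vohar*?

The final consonant of *vohar* is /r/, which is coronal, so the plural suffix is -a, giving *vohara*.
The final sound of the plural form *vohara* is /a/, which is a vowel, so the definite suffix is -bas, giving *voharabas*.
The definite form *voharabas* — last vowel /a/ (an unrounded vowel) → -ede → *voharabasede*.

voharabasede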